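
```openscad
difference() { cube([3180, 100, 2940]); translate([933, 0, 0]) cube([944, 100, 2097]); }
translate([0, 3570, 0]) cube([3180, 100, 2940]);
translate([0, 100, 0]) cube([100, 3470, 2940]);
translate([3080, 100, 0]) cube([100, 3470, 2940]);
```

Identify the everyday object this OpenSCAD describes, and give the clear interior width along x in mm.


A single room. The interior width is 2980 mm.

Four walls enclosing a rectangle with a door in the front wall — a room. Outside width 3180 minus two 100 mm walls gives 2980 mm.


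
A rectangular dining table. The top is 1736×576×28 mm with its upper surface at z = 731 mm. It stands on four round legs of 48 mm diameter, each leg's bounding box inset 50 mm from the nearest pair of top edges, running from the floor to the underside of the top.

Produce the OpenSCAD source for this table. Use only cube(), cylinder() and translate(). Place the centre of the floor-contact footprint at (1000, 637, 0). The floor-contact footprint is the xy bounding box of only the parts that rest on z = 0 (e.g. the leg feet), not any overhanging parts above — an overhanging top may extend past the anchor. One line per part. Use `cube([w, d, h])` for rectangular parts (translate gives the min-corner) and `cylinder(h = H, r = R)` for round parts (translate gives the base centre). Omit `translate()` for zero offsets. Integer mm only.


translate([132, 349, 703]) cube([1736, 576, 28]);
translate([206, 423, 0]) cylinder(h = 703, r = 24);
translate([1794, 423, 0]) cylinder(h = 703, r = 24);
translate([206, 851, 0]) cylinder(h = 703, r = 24);
translate([1794, 851, 0]) cylinder(h = 703, r = 24);


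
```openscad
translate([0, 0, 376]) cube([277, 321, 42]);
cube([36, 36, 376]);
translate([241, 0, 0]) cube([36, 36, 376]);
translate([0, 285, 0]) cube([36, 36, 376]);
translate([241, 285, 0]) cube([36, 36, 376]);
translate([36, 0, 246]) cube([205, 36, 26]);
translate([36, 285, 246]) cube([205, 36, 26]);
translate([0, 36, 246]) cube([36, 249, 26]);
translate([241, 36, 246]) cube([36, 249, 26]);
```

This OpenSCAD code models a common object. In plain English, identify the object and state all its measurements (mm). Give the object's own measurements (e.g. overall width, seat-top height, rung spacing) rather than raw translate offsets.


A four-legged stool. The seat is a 277×321×42 mm slab whose top surface is at z = 418 mm; four square legs, each 36×36 mm in cross-section, run from the floor (z = 0) to the underside of the seat, each flush with a corner of the seat. Four stretchers, 36 mm wide and 26 mm tall, connect adjacent legs with their undersides at z = 246 mm, each running between the inner faces of the legs it joins and aligned with the legs' outer faces on the other axis.


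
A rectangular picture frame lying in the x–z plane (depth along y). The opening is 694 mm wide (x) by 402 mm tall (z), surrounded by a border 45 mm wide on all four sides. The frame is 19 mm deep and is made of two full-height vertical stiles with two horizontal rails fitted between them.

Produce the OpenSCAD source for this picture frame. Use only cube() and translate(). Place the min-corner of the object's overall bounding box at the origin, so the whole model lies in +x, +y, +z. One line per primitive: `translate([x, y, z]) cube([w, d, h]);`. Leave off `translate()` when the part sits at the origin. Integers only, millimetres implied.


cube([45, 19, 492]);
translate([739, 0, 0]) cube([45, 19, 492]);
translate([45, 0, 0]) cube([694, 19, 45]);
translate([45, 0, 447]) cube([694, 19, 45]);


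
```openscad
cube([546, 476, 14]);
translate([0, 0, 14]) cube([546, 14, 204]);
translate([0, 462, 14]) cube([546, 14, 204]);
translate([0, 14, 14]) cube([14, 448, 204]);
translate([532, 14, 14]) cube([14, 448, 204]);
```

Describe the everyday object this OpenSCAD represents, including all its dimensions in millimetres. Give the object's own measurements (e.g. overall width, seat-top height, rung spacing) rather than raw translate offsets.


An open-topped rectangular box: outside dimensions 546×476×218 mm, with a uniform wall and base thickness of 14 mm. The base is a full 546×476 slab on the floor; four walls sit on top of the base. The front and back walls (the −y and +y sides) span the full width; the two side walls fit between them.


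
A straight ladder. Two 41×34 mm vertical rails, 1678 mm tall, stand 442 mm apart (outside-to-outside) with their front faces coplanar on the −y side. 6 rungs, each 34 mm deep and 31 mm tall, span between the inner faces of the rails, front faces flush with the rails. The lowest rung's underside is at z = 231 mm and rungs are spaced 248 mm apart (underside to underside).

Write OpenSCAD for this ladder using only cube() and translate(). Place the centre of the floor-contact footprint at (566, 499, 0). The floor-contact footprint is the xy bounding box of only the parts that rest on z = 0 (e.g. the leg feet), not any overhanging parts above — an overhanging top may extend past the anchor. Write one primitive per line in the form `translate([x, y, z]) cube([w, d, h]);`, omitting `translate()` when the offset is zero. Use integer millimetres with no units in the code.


translate([345, 482, 0]) cube([41, 34, 1678]);
translate([746, 482, 0]) cube([41, 34, 1678]);
translate([386, 482, 231]) cube([360, 34, 31]);
translate([386, 482, 479]) cube([360, 34, 31]);
translate([386, 482, 727]) cube([360, 34, 31]);
translate([386, 482, 975]) cube([360, 34, 31]);
translate([386, 482, 1223]) cube([360, 34, 31]);
translate([386, 482, 1471]) cube([360, 34, 31]);


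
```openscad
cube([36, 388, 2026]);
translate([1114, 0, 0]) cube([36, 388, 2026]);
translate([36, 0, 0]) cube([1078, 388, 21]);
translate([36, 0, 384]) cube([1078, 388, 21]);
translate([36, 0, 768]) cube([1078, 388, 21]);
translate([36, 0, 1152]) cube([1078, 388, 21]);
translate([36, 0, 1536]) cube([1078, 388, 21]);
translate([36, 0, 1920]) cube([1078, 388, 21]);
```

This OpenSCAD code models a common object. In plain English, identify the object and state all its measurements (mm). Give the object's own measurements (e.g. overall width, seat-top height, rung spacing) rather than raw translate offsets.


An open bookshelf. Two side panels, each 36 mm thick, 388 mm deep and 2026 mm tall, stand 1150 mm apart (outside-to-outside). Between them sit 6 shelves, each 21 mm thick and 388 mm deep, spanning the full gap between the sides. The bottom shelf rests on the floor (its underside at z = 0) and the clear gap between one shelf's top and the next shelf's underside is 363 mm.


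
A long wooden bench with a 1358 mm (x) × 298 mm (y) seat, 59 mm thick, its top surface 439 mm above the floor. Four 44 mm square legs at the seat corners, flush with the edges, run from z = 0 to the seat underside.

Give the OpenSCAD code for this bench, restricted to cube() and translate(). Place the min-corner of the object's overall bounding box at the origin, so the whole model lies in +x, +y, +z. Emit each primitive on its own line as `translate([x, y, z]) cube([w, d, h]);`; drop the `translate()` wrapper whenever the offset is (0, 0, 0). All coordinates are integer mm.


translate([0, 0, 380]) cube([1358, 298, 59]);
cube([44, 44, 380]);
translate([0, 254, 0]) cube([44, 44, 380]);
translate([1314, 0, 0]) cube([44, 44, 380]);
translate([1314, 254, 0]) cube([44, 44, 380]);


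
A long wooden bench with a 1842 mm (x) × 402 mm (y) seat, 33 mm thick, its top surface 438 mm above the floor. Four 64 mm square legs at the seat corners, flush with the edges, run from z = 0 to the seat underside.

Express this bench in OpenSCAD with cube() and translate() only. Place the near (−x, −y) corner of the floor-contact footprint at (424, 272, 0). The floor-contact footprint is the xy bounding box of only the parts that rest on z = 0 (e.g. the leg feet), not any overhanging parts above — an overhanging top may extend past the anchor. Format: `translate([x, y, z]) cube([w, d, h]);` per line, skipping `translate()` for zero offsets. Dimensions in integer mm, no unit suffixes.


translate([424, 272, 405]) cube([1842, 402, 33]);
translate([424, 272, 0]) cube([64, 64, 405]);
translate([424, 610, 0]) cube([64, 64, 405]);
translate([2202, 272, 0]) cube([64, 64, 405]);
translate([2202, 610, 0]) cube([64, 64, 405]);


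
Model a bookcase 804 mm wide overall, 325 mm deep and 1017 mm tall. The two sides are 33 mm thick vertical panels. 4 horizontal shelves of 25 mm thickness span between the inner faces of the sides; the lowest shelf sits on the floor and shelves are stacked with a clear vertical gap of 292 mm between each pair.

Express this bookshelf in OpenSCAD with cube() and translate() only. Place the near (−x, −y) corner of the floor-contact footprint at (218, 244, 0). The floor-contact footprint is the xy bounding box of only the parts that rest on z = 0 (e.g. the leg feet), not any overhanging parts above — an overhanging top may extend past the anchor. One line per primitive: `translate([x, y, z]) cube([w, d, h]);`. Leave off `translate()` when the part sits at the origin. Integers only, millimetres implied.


translate([218, 244, 0]) cube([33, 325, 1017]);
translate([989, 244, 0]) cube([33, 325, 1017]);
translate([251, 244, 0]) cube([738, 325, 25]);
translate([251, 244, 317]) cube([738, 325, 25]);
translate([251, 244, 634]) cube([738, 325, 25]);
translate([251, 244, 951]) cube([738, 325, 25]);


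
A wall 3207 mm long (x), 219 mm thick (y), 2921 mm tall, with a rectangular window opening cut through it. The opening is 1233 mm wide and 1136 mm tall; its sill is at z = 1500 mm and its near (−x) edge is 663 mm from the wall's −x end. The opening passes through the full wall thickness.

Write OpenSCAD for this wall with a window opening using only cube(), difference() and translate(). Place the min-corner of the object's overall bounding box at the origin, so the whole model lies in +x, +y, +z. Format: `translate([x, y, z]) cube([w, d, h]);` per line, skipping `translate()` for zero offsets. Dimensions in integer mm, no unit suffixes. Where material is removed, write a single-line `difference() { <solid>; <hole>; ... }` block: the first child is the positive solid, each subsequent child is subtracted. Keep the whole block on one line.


difference() { cube([3207, 219, 2921]); translate([663, 0, 1500]) cube([1233, 219, 1136]); }


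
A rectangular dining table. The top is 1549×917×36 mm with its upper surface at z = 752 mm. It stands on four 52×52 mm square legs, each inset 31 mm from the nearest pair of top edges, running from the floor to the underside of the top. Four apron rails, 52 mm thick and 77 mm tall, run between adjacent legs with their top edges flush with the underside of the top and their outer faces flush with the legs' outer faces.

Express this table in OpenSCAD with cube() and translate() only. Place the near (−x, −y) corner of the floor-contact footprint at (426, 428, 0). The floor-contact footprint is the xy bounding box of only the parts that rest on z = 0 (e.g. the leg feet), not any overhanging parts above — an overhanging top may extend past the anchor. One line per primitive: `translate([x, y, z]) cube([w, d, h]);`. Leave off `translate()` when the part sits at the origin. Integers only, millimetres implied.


translate([395, 397, 716]) cube([1549, 917, 36]);
translate([426, 428, 0]) cube([52, 52, 716]);
translate([1861, 428, 0]) cube([52, 52, 716]);
translate([426, 1231, 0]) cube([52, 52, 716]);
translate([1861, 1231, 0]) cube([52, 52, 716]);
translate([478, 428, 639]) cube([1383, 52, 77]);
translate([478, 1231, 639]) cube([1383, 52, 77]);
translate([426, 480, 639]) cube([52, 751, 77]);
translate([1861, 480, 639]) cube([52, 751, 77]);


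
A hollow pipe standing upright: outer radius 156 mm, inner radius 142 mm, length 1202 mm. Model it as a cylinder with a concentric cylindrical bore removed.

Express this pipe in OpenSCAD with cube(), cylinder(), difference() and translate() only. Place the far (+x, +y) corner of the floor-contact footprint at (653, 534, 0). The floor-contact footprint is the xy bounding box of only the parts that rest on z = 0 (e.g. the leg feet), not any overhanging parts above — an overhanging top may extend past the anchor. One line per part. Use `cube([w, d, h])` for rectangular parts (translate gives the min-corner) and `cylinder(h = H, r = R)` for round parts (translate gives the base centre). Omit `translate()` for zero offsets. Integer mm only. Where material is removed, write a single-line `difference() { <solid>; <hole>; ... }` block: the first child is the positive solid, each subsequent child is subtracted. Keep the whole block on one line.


difference() { translate([497, 378, 0]) cylinder(h = 1202, r = 156); translate([497, 378, 0]) cylinder(h = 1202, r = 142); }


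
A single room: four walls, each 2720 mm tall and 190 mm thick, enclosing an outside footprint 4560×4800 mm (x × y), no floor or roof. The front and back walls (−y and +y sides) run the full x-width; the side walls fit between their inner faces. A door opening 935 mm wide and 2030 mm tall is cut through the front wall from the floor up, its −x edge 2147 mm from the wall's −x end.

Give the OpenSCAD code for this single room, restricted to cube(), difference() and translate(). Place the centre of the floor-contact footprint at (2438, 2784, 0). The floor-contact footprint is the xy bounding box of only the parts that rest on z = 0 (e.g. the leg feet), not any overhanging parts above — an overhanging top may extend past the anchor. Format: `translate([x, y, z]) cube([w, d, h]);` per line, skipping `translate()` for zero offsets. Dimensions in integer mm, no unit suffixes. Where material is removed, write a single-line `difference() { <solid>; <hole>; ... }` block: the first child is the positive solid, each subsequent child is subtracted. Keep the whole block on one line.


difference() { translate([158, 384, 0]) cube([4560, 190, 2720]); translate([2305, 384, 0]) cube([935, 190, 2030]); }
translate([158, 4994, 0]) cube([4560, 190, 2720]);
translate([158, 574, 0]) cube([190, 4420, 2720]);
translate([4528, 574, 0]) cube([190, 4420, 2720]);


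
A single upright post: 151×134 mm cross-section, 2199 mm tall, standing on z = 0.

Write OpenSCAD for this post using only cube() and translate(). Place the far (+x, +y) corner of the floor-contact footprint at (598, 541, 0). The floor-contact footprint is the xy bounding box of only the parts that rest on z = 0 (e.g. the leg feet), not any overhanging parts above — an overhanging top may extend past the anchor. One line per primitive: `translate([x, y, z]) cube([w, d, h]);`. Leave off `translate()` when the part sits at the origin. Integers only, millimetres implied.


translate([447, 407, 0]) cube([151, 134, 2199]);


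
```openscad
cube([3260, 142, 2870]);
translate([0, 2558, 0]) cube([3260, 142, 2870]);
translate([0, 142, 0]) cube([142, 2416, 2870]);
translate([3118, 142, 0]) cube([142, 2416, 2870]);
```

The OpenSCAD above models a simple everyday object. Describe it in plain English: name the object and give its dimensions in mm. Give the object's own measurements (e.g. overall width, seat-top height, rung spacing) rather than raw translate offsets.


The wall frame of a small rectangular building: four walls, each 2870 mm tall and 142 mm thick, enclosing a footprint 3260 mm (x) by 2700 mm (y) outside-to-outside, with no floor or roof. The front and back walls (the −y and +y sides) span the full width; the two side walls fit between them.


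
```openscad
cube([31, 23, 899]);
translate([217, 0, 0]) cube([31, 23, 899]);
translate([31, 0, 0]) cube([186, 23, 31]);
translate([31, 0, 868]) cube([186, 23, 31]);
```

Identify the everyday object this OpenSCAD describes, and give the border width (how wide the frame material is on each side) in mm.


A picture frame. The border width is 31 mm.

Four thin pieces enclosing a rectangular opening — a picture frame. The two full-height stiles are 899 mm tall; the top rail sits at z = 868 and is 31 mm tall, so the border above the opening is 899 − 868 = 31 mm, matching the stile x-width.


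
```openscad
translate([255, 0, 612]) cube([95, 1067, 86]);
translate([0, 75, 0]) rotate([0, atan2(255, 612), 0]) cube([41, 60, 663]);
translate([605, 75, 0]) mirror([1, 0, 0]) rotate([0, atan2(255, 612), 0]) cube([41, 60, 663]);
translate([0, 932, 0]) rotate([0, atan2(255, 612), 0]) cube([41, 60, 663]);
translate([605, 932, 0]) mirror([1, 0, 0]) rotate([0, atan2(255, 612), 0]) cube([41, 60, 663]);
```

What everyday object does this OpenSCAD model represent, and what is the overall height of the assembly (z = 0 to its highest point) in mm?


A sawhorse. The overall height is 698 mm.

A beam across two mirrored pairs of raked legs — a sawhorse. The beam's underside is at z = 612 (matching the legs' vertical rise in atan2(255, 612)) and the beam is 86 mm tall, so its top is at 612 + 86 = 698 mm. The raked legs top out at the beam's underside, so that is the highest point.


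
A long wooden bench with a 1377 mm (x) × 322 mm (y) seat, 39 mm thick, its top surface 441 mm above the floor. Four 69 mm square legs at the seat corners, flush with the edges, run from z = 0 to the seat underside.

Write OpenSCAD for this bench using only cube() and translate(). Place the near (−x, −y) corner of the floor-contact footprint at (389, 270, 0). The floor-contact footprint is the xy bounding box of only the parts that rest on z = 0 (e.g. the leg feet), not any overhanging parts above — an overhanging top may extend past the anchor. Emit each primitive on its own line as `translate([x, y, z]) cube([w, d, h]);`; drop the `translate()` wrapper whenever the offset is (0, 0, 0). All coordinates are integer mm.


translate([389, 270, 402]) cube([1377, 322, 39]);
translate([389, 270, 0]) cube([69, 69, 402]);
translate([389, 523, 0]) cube([69, 69, 402]);
translate([1697, 270, 0]) cube([69, 69, 402]);
translate([1697, 523, 0]) cube([69, 69, 402]);


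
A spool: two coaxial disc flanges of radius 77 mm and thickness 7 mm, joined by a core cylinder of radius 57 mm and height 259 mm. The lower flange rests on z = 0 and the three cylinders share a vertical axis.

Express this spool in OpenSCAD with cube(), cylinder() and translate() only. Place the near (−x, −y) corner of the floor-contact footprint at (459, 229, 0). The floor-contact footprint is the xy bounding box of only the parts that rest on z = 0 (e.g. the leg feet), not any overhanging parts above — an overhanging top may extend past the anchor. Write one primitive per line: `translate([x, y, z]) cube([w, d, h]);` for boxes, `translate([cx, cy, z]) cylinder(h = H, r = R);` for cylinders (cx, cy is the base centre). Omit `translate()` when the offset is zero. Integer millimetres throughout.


translate([536, 306, 0]) cylinder(h = 7, r = 77);
translate([536, 306, 7]) cylinder(h = 259, r = 57);
translate([536, 306, 266]) cylinder(h = 7, r = 77);


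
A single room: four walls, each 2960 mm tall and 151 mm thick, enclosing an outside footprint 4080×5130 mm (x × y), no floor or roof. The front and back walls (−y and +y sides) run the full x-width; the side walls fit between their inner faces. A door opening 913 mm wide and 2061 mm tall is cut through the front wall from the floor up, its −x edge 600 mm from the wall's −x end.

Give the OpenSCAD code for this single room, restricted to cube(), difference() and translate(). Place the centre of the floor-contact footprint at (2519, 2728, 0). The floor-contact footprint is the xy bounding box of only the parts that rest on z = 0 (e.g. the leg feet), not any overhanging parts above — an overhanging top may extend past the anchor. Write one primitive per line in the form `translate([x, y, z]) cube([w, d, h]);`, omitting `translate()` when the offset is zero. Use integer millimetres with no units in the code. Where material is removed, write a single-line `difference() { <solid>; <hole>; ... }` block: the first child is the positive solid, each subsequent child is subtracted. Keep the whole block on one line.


difference() { translate([479, 163, 0]) cube([4080, 151, 2960]); translate([1079, 163, 0]) cube([913, 151, 2061]); }
translate([479, 5142, 0]) cube([4080, 151, 2960]);
translate([479, 314, 0]) cube([151, 4828, 2960]);
translate([4408, 314, 0]) cube([151, 4828, 2960]);


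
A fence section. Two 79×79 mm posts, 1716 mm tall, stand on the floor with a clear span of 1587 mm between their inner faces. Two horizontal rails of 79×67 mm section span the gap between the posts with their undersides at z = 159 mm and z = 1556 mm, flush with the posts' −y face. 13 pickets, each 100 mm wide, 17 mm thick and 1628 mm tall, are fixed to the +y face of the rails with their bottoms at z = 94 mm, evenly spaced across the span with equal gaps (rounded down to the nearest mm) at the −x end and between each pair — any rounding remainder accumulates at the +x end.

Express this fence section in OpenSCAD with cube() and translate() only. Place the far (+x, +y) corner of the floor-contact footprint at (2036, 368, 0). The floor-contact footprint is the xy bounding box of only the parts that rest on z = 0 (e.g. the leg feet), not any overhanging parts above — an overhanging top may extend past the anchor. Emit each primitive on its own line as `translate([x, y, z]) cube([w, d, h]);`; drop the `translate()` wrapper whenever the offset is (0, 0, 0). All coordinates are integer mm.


translate([291, 289, 0]) cube([79, 79, 1716]);
translate([1957, 289, 0]) cube([79, 79, 1716]);
translate([370, 289, 159]) cube([1587, 79, 67]);
translate([370, 289, 1556]) cube([1587, 79, 67]);
translate([390, 368, 94]) cube([100, 17, 1628]);
translate([510, 368, 94]) cube([100, 17, 1628]);
translate([630, 368, 94]) cube([100, 17, 1628]);
translate([750, 368, 94]) cube([100, 17, 1628]);
translate([870, 368, 94]) cube([100, 17, 1628]);
translate([990, 368, 94]) cube([100, 17, 1628]);
translate([1110, 368, 94]) cube([100, 17, 1628]);
translate([1230, 368, 94]) cube([100, 17, 1628]);
translate([1350, 368, 94]) cube([100, 17, 1628]);
translate([1470, 368, 94]) cube([100, 17, 1628]);
translate([1590, 368, 94]) cube([100, 17, 1628]);
translate([1710, 368, 94]) cube([100, 17, 1628]);
translate([1830, 368, 94]) cube([100, 17, 1628]);


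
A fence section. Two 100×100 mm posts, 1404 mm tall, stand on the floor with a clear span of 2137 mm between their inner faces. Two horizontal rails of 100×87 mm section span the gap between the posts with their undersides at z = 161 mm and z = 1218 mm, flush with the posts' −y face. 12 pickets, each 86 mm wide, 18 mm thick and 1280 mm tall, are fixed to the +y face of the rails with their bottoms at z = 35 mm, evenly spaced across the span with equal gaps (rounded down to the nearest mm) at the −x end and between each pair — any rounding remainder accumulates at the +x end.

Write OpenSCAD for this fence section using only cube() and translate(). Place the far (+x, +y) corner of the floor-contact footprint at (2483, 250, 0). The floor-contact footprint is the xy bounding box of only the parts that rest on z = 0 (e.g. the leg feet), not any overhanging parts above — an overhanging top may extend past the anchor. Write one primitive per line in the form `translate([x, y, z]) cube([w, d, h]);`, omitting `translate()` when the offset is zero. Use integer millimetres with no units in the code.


translate([146, 150, 0]) cube([100, 100, 1404]);
translate([2383, 150, 0]) cube([100, 100, 1404]);
translate([246, 150, 161]) cube([2137, 100, 87]);
translate([246, 150, 1218]) cube([2137, 100, 87]);
translate([331, 250, 35]) cube([86, 18, 1280]);
translate([502, 250, 35]) cube([86, 18, 1280]);
translate([673, 250, 35]) cube([86, 18, 1280]);
translate([844, 250, 35]) cube([86, 18, 1280]);
translate([1015, 250, 35]) cube([86, 18, 1280]);
translate([1186, 250, 35]) cube([86, 18, 1280]);
translate([1357, 250, 35]) cube([86, 18, 1280]);
translate([1528, 250, 35]) cube([86, 18, 1280]);
translate([1699, 250, 35]) cube([86, 18, 1280]);
translate([1870, 250, 35]) cube([86, 18, 1280]);
translate([2041, 250, 35]) cube([86, 18, 1280]);
translate([2212, 250, 35]) cube([86, 18, 1280]);


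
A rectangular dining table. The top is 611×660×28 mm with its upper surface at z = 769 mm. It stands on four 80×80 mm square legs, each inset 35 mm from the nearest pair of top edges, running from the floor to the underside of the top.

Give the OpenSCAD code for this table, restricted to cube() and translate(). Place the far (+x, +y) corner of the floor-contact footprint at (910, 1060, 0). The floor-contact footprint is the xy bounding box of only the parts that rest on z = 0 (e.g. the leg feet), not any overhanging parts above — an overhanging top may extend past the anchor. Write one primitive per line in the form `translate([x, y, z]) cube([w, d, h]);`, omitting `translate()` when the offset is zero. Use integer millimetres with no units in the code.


translate([334, 435, 741]) cube([611, 660, 28]);
translate([369, 470, 0]) cube([80, 80, 741]);
translate([830, 470, 0]) cube([80, 80, 741]);
translate([369, 980, 0]) cube([80, 80, 741]);
translate([830, 980, 0]) cube([80, 80, 741]);


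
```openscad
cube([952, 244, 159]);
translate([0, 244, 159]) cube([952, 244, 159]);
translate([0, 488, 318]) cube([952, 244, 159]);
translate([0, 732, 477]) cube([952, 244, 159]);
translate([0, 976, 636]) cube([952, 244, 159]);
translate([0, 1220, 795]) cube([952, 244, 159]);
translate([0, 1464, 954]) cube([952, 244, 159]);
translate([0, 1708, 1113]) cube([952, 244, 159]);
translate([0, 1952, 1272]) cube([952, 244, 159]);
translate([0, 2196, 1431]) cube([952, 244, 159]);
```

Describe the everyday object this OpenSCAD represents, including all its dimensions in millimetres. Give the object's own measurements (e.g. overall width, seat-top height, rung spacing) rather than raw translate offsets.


A straight staircase of 10 solid steps. Each step is 952 mm wide (x), 244 mm deep (y, the going) and 159 mm tall (the rise). The first step rests on the floor; each subsequent step sits one going further in +y and one rise higher in +z, directly behind and above the previous step with no overlap.


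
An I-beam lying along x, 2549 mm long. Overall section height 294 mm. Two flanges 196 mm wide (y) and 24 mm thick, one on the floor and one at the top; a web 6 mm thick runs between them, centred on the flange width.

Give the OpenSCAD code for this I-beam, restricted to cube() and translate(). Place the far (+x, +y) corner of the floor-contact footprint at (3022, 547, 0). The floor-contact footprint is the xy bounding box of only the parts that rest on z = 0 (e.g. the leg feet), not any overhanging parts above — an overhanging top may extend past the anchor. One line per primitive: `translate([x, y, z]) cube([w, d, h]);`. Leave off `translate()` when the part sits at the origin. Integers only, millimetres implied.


translate([473, 351, 0]) cube([2549, 196, 24]);
translate([473, 446, 24]) cube([2549, 6, 246]);
translate([473, 351, 270]) cube([2549, 196, 24]);


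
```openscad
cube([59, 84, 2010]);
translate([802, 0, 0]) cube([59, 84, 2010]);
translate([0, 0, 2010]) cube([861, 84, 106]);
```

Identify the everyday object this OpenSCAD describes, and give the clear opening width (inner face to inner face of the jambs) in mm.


A door frame. The clear opening width is 743 mm.

Two 2010 mm tall posts with a header on top — a door frame. The left jamb is 59 mm wide at x = 0; the right jamb starts at x = 802. The clear opening is 802 − 59 = 743 mm.


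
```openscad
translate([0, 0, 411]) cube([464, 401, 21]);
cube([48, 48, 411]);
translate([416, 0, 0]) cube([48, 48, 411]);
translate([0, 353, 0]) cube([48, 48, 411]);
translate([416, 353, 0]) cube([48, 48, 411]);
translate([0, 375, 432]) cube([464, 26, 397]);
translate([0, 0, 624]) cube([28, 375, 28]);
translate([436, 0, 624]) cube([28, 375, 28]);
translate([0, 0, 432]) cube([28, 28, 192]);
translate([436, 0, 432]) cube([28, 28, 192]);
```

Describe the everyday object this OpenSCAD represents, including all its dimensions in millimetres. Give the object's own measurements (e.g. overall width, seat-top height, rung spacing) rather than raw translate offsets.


A chair. The seat is a 464×401×21 mm slab with its top at z = 432 mm, on four 48×48 mm corner legs (flush with the seat edges, standing on z = 0). A flat backrest 26 mm thick, 397 mm tall, spans the full seat width and rises from the seat top along its +y edge, rear face flush with the rear of the seat. Two armrests of 28×28 mm section run along each side from the seat's front edge to the front of the backrest, top faces 220 mm above the seat top and outer faces flush with the seat's x-edges; a 28×28 mm post under the front of each armrest stands on the seat at the front corner.


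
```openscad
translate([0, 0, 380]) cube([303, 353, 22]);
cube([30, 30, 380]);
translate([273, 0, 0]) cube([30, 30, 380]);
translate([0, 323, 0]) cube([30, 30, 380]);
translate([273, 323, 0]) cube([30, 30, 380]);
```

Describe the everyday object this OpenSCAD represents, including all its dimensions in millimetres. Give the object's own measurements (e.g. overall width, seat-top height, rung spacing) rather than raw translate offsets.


A four-legged stool. The seat is a 303×353×22 mm slab whose top surface is at z = 402 mm; four square legs, each 30×30 mm in cross-section, run from the floor (z = 0) to the underside of the seat, each flush with a corner of the seat.


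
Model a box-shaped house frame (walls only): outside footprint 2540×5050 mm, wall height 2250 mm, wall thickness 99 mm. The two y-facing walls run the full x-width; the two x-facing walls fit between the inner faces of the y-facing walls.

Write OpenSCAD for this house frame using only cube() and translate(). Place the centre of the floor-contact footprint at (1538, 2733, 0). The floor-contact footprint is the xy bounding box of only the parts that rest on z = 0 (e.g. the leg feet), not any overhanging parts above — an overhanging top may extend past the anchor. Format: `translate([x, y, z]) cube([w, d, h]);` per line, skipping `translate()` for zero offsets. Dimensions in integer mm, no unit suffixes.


translate([268, 208, 0]) cube([2540, 99, 2250]);
translate([268, 5159, 0]) cube([2540, 99, 2250]);
translate([268, 307, 0]) cube([99, 4852, 2250]);
translate([2709, 307, 0]) cube([99, 4852, 2250]);


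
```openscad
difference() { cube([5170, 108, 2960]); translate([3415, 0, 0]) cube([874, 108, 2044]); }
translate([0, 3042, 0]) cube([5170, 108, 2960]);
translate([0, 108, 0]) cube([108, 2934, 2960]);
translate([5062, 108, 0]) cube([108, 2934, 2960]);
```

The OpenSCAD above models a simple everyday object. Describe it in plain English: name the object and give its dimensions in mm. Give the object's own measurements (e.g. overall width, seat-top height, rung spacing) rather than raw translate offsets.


A single room: four walls, each 2960 mm tall and 108 mm thick, enclosing an outside footprint 5170×3150 mm (x × y), no floor or roof. The front and back walls (−y and +y sides) run the full x-width; the side walls fit between their inner faces. A door opening 874 mm wide and 2044 mm tall is cut through the front wall from the floor up, its −x edge 3415 mm from the wall's −x end.


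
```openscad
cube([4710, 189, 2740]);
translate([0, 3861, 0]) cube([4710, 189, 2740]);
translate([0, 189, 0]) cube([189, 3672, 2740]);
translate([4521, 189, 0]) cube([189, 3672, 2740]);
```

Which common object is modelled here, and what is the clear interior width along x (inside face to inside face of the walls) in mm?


A house (or room) frame. The interior width is 4332 mm.

Four 2740 mm walls enclosing a rectangle with no floor or roof — a room or house frame. Outside width is 4710 mm and wall thickness is 189 mm, so the interior width is 4710 − 2 × 189 = 4332 mm.


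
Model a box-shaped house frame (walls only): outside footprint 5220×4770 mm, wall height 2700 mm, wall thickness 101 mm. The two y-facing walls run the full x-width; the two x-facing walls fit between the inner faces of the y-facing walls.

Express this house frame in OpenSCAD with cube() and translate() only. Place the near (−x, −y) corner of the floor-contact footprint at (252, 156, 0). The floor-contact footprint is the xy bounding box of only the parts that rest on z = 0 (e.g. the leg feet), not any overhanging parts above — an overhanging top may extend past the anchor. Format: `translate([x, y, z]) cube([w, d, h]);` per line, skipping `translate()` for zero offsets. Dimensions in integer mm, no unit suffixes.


translate([252, 156, 0]) cube([5220, 101, 2700]);
translate([252, 4825, 0]) cube([5220, 101, 2700]);
translate([252, 257, 0]) cube([101, 4568, 2700]);
translate([5371, 257, 0]) cube([101, 4568, 2700]);


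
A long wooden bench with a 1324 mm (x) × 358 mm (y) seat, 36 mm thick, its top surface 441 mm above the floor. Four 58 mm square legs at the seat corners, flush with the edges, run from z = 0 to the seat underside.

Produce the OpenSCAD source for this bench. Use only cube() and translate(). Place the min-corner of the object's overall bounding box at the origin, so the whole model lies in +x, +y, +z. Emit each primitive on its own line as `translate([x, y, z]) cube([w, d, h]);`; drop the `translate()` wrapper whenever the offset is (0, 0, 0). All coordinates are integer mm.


// leg_h = 441 − 36 = 405
translate([0, 0, 405]) cube([1324, 358, 36]);
cube([58, 58, 405]);
translate([0, 300, 0]) cube([58, 58, 405]);
translate([1266, 0, 0]) cube([58, 58, 405]);
translate([1266, 300, 0]) cube([58, 58, 405]);


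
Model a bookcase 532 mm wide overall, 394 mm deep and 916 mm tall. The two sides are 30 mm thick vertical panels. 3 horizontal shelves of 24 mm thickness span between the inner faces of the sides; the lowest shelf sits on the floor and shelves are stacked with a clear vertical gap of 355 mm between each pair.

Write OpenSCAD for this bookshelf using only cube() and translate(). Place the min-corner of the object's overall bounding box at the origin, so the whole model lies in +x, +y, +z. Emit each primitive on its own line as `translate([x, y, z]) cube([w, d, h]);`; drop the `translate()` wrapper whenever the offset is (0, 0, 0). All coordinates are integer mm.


cube([30, 394, 916]);
translate([502, 0, 0]) cube([30, 394, 916]);
translate([30, 0, 0]) cube([472, 394, 24]);
translate([30, 0, 379]) cube([472, 394, 24]);
translate([30, 0, 758]) cube([472, 394, 24]);


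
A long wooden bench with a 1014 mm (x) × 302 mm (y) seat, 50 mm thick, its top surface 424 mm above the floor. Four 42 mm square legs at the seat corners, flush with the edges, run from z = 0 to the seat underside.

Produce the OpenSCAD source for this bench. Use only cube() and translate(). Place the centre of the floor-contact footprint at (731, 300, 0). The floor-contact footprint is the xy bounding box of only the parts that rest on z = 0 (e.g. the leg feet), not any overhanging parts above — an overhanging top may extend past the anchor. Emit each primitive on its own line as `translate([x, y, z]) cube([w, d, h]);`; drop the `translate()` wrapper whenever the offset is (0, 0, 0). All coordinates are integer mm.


translate([224, 149, 374]) cube([1014, 302, 50]);
translate([224, 149, 0]) cube([42, 42, 374]);
translate([224, 409, 0]) cube([42, 42, 374]);
translate([1196, 149, 0]) cube([42, 42, 374]);
translate([1196, 409, 0]) cube([42, 42, 374]);


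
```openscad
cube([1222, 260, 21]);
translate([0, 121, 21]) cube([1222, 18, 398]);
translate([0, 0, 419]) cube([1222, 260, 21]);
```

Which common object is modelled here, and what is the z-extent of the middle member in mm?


An I-beam. The web height is 398 mm.

Two wide flanges with a thin centred web — an I-beam. Overall 440 mm minus two 21 mm flanges gives a web of 440 − 2·21 = 398 mm.


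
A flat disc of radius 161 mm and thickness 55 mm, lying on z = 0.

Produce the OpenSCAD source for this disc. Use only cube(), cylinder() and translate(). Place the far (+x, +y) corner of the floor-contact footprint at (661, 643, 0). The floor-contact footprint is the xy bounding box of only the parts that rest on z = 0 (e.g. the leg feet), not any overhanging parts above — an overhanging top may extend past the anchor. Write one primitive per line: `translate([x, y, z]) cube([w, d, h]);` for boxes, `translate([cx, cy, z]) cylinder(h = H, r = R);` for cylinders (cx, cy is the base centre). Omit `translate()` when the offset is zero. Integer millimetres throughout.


translate([500, 482, 0]) cylinder(h = 55, r = 161);


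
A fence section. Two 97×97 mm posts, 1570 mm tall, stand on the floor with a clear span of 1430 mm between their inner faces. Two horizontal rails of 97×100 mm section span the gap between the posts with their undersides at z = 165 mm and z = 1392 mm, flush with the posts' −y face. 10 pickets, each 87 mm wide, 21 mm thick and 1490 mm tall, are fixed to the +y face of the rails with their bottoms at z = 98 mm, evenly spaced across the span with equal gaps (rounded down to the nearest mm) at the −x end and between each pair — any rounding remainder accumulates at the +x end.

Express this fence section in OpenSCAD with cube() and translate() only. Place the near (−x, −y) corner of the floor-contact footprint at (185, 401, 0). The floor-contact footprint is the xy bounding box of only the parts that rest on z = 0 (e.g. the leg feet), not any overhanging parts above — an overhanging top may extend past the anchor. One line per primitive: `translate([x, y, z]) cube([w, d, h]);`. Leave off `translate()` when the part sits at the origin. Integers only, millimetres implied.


translate([185, 401, 0]) cube([97, 97, 1570]);
translate([1712, 401, 0]) cube([97, 97, 1570]);
translate([282, 401, 165]) cube([1430, 97, 100]);
translate([282, 401, 1392]) cube([1430, 97, 100]);
translate([332, 498, 98]) cube([87, 21, 1490]);
translate([469, 498, 98]) cube([87, 21, 1490]);
translate([606, 498, 98]) cube([87, 21, 1490]);
translate([743, 498, 98]) cube([87, 21, 1490]);
translate([880, 498, 98]) cube([87, 21, 1490]);
translate([1017, 498, 98]) cube([87, 21, 1490]);
translate([1154, 498, 98]) cube([87, 21, 1490]);
translate([1291, 498, 98]) cube([87, 21, 1490]);
translate([1428, 498, 98]) cube([87, 21, 1490]);
translate([1565, 498, 98]) cube([87, 21, 1490]);


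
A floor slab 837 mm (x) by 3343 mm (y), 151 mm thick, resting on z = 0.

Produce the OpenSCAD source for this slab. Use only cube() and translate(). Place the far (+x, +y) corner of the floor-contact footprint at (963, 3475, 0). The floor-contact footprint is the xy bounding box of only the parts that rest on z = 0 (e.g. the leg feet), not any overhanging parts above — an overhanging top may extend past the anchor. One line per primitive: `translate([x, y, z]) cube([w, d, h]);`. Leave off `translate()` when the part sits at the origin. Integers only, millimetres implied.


translate([126, 132, 0]) cube([837, 3343, 151]);


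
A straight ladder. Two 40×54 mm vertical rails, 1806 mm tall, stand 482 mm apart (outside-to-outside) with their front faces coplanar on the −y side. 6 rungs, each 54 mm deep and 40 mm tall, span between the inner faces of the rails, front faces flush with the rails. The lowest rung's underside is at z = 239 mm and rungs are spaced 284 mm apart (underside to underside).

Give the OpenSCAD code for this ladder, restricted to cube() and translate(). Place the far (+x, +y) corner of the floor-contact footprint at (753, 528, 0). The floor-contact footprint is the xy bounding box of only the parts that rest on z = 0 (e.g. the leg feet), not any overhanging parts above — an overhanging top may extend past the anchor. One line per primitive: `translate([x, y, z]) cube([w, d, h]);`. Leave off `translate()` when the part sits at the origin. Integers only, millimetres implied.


translate([271, 474, 0]) cube([40, 54, 1806]);
translate([713, 474, 0]) cube([40, 54, 1806]);
translate([311, 474, 239]) cube([402, 54, 40]);
translate([311, 474, 523]) cube([402, 54, 40]);
translate([311, 474, 807]) cube([402, 54, 40]);
translate([311, 474, 1091]) cube([402, 54, 40]);
translate([311, 474, 1375]) cube([402, 54, 40]);
translate([311, 474, 1659]) cube([402, 54, 40]);
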